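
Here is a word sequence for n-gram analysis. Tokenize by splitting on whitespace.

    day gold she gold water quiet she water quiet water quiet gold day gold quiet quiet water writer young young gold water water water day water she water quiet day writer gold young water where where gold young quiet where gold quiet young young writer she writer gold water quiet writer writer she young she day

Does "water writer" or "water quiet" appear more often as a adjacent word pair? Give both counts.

"water writer": 1 occurrence
"water quiet": 5 occurrences

"water quiet" (5 vs 1)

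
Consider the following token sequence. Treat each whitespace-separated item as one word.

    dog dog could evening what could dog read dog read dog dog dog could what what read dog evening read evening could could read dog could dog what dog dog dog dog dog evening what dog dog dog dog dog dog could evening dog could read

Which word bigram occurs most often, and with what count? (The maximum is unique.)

Bigram frequencies (highest first):
  dog dog: 12
  dog could: 5
  read dog: 4
  could evening: 2
  evening what: 2
  could dog: 2
  … (14 more, each ≤ 2)

"dog dog", 12 times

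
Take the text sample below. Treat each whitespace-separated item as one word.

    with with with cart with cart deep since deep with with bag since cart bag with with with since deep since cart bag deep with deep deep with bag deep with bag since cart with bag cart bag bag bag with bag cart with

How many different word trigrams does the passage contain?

35

44 tokens → 42 trigram windows in total.
Repeated trigrams (each contributes count−1 duplicates):
  bag deep with: 2
  bag since cart: 2
  deep with bag: 2
  since cart bag: 2
  with bag cart: 2
  with bag since: 2
  with with with: 2
7 duplicate windows → 42 − 7 = 35 distinct.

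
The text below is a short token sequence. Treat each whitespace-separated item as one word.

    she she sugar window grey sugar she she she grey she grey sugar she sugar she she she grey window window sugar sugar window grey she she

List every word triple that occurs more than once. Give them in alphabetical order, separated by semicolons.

grey sugar she; she she grey; she she she; sugar she she; sugar window grey

Trigram counts meeting the condition (more than once):
  grey sugar she: 2
  she she grey: 2
  she she she: 2
  sugar she she: 2
  sugar window grey: 2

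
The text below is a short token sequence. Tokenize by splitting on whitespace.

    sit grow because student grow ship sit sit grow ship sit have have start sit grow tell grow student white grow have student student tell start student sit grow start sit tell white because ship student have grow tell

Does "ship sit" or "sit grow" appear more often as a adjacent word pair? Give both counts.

"sit grow" (4 vs 2)

"ship sit": 2 occurrences
"sit grow": 4 occurrences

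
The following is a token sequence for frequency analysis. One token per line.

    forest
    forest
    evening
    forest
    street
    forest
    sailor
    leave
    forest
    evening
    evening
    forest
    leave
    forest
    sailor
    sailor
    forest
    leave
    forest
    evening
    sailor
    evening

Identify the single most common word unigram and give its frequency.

Unigram frequencies (highest first):
  forest: 9
  evening: 5
  sailor: 4
  leave: 3
  street: 1

"forest", 9 times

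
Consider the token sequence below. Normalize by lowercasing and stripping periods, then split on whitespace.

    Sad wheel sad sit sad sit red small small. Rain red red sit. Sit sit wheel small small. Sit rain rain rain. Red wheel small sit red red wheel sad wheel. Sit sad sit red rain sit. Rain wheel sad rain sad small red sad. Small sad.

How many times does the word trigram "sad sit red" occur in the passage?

Scanning the 45 overlapping trigram windows for "sad sit red":
  position 5–7: sad sit red
  position 33–35: sad sit red

2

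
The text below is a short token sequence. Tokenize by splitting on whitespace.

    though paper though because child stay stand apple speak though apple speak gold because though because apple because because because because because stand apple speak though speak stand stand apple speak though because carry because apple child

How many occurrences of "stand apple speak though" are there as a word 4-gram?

Scanning the 34 overlapping 4-gram windows for "stand apple speak though":
  position 7–10: stand apple speak though
  position 23–26: stand apple speak though
  position 29–32: stand apple speak though

3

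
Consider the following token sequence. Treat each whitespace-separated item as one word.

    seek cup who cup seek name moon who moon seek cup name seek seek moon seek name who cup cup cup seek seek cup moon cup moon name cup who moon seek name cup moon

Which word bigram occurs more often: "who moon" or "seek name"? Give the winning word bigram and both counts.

"who moon": 2 occurrences
"seek name": 3 occurrences

"seek name" (3 vs 2)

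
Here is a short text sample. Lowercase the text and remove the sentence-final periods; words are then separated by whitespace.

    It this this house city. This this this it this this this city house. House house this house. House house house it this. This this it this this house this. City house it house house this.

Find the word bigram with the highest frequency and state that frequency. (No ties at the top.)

Bigram frequencies (highest first):
  this this: 8
  house house: 6
  it this: 4
  this house: 3
  house this: 3
  this it: 2
  … (6 more, each ≤ 2)

"this this", 8 times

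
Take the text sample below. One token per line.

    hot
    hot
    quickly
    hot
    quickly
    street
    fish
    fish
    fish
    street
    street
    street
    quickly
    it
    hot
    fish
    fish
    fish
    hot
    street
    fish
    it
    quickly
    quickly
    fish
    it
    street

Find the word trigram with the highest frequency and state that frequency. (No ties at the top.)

Trigram frequencies (highest first):
  fish fish fish: 2
  hot hot quickly: 1
  hot quickly hot: 1
  quickly hot quickly: 1
  hot quickly street: 1
  quickly street fish: 1
  … (18 more, each ≤ 1)

"fish fish fish", 2 times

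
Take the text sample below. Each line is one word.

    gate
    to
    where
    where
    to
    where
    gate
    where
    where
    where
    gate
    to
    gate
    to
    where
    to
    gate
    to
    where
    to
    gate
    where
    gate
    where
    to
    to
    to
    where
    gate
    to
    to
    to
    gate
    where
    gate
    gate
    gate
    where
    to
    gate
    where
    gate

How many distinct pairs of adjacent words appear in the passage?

9

42 tokens → 41 bigram windows in total.
Repeated bigrams (each contributes count−1 duplicates):
  gate where: 6
  where gate: 6
  gate to: 5
  to gate: 5
  to where: 5
  where to: 5
  to to: 4
  where where: 3
  … (1 more repeated)
32 duplicate windows → 41 − 32 = 9 distinct.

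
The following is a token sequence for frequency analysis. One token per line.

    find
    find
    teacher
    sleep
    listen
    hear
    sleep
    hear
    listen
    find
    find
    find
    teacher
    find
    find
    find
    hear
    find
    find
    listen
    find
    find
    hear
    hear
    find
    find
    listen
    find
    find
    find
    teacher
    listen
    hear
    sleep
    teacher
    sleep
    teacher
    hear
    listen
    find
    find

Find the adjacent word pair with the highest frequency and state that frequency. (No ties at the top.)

"find find", 11 times

Bigram frequencies (highest first):
  find find: 11
  listen find: 4
  find teacher: 3
  teacher sleep: 2
  listen hear: 2
  hear sleep: 2
  … (11 more, each ≤ 2)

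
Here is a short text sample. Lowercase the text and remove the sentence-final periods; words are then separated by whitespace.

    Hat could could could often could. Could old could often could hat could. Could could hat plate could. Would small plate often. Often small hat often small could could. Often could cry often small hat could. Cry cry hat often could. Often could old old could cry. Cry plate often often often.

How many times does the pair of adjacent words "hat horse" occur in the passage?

0

Scanning the 51 overlapping bigram windows for "hat horse":
  (none found)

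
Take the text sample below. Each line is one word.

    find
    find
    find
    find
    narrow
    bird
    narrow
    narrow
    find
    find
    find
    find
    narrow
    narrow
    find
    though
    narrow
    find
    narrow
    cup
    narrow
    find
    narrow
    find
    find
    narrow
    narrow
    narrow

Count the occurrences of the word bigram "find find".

7

Scanning the 27 overlapping bigram windows for "find find":
  position 1–2: find find
  position 2–3: find find
  position 3–4: find find
  position 9–10: find find
  position 10–11: find find
  position 11–12: find find
  position 24–25: find find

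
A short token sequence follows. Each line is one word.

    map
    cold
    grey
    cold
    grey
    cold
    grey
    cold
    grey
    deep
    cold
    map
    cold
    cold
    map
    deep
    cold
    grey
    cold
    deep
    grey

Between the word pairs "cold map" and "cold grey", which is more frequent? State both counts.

"cold map": 2 occurrences
"cold grey": 5 occurrences

"cold grey" (5 vs 2)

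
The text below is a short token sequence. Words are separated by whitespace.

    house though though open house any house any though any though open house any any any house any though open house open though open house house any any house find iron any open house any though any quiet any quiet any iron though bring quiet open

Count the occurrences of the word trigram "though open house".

Scanning the 44 overlapping trigram windows for "though open house":
  position 3–5: though open house
  position 11–13: though open house
  position 19–21: though open house
  position 23–25: though open house

4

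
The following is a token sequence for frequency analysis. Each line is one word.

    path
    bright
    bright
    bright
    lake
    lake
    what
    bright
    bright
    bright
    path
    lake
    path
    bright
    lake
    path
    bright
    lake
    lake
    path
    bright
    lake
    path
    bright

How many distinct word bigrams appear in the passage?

9

24 tokens → 23 bigram windows in total.
Repeated bigrams (each contributes count−1 duplicates):
  path bright: 5
  bright bright: 4
  bright lake: 4
  lake path: 4
  lake lake: 2
14 duplicate windows → 23 − 14 = 9 distinct.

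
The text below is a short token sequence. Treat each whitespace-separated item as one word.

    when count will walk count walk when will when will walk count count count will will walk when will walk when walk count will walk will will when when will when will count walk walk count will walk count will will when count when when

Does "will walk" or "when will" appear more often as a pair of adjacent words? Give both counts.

"will walk": 6 occurrences
"when will": 5 occurrences

"will walk" (6 vs 5)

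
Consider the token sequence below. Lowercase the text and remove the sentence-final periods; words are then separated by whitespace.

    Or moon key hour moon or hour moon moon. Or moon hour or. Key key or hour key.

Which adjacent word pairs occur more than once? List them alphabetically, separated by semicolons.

Bigram counts meeting the condition (more than once):
  hour moon: 2
  moon or: 2
  or hour: 2
  or moon: 2

hour moon; moon or; or hour; or moon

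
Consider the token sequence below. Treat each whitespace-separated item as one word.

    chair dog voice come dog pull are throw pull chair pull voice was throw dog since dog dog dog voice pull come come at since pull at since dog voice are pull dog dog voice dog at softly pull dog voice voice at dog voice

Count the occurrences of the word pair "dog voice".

6

Scanning the 44 overlapping bigram windows for "dog voice":
  position 2–3: dog voice
  position 19–20: dog voice
  position 29–30: dog voice
  position 34–35: dog voice
  position 40–41: dog voice
  position 44–45: dog voice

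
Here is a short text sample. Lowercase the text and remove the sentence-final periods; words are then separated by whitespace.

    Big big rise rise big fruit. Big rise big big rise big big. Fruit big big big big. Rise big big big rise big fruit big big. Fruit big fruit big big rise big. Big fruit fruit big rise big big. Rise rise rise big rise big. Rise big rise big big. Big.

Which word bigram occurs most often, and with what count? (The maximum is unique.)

"big big", 14 times

Bigram frequencies (highest first):
  big big: 14
  big rise: 11
  rise big: 11
  big fruit: 6
  fruit big: 6
  rise rise: 3
  … (1 more, each ≤ 1)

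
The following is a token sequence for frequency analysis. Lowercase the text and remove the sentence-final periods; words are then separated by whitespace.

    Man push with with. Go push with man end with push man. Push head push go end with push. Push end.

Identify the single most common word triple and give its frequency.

Trigram frequencies (highest first):
  end with push: 2
  man push with: 1
  push with with: 1
  with with go: 1
  with go push: 1
  go push with: 1
  … (12 more, each ≤ 1)

"end with push", 2 times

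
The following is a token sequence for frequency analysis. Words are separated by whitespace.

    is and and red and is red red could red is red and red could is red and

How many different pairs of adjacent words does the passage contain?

18 tokens → 17 bigram windows in total.
Repeated bigrams (each contributes count−1 duplicates):
  is red: 3
  red and: 3
  and red: 2
  red could: 2
6 duplicate windows → 17 − 6 = 11 distinct.

11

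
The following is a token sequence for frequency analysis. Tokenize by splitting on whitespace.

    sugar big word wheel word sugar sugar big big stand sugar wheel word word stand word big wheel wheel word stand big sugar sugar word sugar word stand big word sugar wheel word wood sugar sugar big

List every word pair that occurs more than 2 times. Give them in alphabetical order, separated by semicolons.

sugar big; sugar sugar; wheel word; word stand; word sugar

Bigram counts meeting the condition (more than 2 times):
  sugar big: 3
  sugar sugar: 3
  wheel word: 4
  word stand: 3
  word sugar: 3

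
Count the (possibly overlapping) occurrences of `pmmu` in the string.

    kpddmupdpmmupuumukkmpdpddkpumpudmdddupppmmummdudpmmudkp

Sliding a length-4 window over the 55 characters (52 positions):
  position 9–12: pmmu
  position 40–43: pmmu
  position 49–52: pmmu

3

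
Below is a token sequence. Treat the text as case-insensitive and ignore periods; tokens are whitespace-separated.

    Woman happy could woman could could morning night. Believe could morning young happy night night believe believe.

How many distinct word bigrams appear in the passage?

17 tokens → 16 bigram windows in total.
Repeated bigrams (each contributes count−1 duplicates):
  could morning: 2
  night believe: 2
2 duplicate windows → 16 − 2 = 14 distinct.

14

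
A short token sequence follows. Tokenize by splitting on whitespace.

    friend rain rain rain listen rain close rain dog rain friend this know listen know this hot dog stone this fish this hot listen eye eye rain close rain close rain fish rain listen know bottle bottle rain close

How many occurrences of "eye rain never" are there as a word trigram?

0

Scanning the 37 overlapping trigram windows for "eye rain never":
  (none found)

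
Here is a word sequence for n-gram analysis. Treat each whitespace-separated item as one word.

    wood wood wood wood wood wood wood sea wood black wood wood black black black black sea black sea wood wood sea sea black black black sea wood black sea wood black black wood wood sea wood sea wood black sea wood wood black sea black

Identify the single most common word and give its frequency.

"wood", 20 times

Unigram frequencies (highest first):
  wood: 20
  black: 15
  sea: 11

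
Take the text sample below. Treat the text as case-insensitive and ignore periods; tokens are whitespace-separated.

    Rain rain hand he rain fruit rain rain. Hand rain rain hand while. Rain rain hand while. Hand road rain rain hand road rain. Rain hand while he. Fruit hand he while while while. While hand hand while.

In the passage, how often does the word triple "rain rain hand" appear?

6

Scanning the 36 overlapping trigram windows for "rain rain hand":
  position 1–3: rain rain hand
  position 7–9: rain rain hand
  position 10–12: rain rain hand
  position 14–16: rain rain hand
  position 20–22: rain rain hand
  position 24–26: rain rain hand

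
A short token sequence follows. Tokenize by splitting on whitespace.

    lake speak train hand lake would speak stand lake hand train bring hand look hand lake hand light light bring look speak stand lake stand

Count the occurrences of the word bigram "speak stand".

Scanning the 24 overlapping bigram windows for "speak stand":
  position 7–8: speak stand
  position 22–23: speak stand

2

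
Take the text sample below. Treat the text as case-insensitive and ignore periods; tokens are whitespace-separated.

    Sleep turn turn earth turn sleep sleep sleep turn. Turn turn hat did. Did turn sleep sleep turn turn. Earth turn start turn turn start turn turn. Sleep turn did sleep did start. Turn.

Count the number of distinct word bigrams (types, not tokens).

16

34 tokens → 33 bigram windows in total.
Repeated bigrams (each contributes count−1 duplicates):
  turn turn: 6
  sleep turn: 4
  sleep sleep: 3
  start turn: 3
  turn sleep: 3
  earth turn: 2
  turn earth: 2
  turn start: 2
17 duplicate windows → 33 − 17 = 16 distinct.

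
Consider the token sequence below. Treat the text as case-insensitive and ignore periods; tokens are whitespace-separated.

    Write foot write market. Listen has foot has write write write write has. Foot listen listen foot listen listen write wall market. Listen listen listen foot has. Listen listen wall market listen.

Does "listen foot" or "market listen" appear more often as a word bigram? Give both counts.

"market listen" (3 vs 2)

"listen foot": 2 occurrences
"market listen": 3 occurrences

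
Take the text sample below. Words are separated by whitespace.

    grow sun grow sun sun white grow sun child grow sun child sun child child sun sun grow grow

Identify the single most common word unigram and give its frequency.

Unigram frequencies (highest first):
  sun: 8
  grow: 6
  child: 4
  white: 1

"sun", 8 times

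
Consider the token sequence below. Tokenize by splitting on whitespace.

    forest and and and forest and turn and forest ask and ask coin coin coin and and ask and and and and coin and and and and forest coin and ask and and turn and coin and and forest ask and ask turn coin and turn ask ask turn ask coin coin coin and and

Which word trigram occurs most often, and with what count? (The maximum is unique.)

Trigram frequencies (highest first):
  and and and: 5
  coin and and: 4
  and and forest: 3
  and turn and: 2
  and forest ask: 2
  forest ask and: 2
  … (28 more, each ≤ 2)

"and and and", 5 times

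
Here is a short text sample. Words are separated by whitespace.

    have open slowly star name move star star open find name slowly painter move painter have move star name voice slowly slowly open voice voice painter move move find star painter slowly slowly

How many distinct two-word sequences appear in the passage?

33 tokens → 32 bigram windows in total.
Repeated bigrams (each contributes count−1 duplicates):
  move star: 2
  painter move: 2
  slowly slowly: 2
  star name: 2
4 duplicate windows → 32 − 4 = 28 distinct.

28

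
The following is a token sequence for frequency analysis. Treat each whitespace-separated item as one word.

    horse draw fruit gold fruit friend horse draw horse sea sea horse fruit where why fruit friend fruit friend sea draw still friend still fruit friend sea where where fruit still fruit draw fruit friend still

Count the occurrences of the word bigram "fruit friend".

5

Scanning the 35 overlapping bigram windows for "fruit friend":
  position 5–6: fruit friend
  position 16–17: fruit friend
  position 18–19: fruit friend
  position 25–26: fruit friend
  position 34–35: fruit friend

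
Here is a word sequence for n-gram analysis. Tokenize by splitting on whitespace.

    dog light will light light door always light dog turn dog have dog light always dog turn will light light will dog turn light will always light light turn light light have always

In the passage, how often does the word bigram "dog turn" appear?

Scanning the 32 overlapping bigram windows for "dog turn":
  position 9–10: dog turn
  position 16–17: dog turn
  position 22–23: dog turn

3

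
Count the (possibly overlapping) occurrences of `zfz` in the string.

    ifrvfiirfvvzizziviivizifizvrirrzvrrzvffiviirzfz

Sliding a length-3 window over the 47 characters (45 positions):
  position 45–47: zfz

1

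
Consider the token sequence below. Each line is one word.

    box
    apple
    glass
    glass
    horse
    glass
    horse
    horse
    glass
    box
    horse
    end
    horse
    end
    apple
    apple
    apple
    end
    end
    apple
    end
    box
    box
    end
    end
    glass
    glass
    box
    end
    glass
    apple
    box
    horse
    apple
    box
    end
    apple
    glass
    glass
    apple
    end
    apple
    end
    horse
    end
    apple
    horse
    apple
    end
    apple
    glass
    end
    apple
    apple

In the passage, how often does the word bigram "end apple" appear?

Scanning the 53 overlapping bigram windows for "end apple":
  position 14–15: end apple
  position 19–20: end apple
  position 36–37: end apple
  position 41–42: end apple
  position 45–46: end apple
  position 49–50: end apple
  position 52–53: end apple

7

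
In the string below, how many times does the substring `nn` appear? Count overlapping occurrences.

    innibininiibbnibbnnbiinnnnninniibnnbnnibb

9

Sliding a length-2 window over the 41 characters (40 positions):
  position 2–3: nn
  position 18–19: nn
  position 23–24: nn
  position 24–25: nn
  position 25–26: nn
  position 26–27: nn
  position 29–30: nn
  position 34–35: nn
  position 37–38: nn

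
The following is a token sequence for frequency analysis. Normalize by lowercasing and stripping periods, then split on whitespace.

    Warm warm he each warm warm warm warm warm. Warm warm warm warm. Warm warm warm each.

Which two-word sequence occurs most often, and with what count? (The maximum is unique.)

"warm warm", 12 times

Bigram frequencies (highest first):
  warm warm: 12
  warm he: 1
  he each: 1
  each warm: 1
  warm each: 1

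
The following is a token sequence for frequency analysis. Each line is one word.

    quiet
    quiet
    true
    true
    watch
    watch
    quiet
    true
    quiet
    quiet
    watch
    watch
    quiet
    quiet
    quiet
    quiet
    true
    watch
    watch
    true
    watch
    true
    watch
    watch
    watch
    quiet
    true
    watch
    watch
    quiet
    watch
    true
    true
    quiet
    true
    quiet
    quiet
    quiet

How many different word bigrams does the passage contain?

38 tokens → 37 bigram windows in total.
Repeated bigrams (each contributes count−1 duplicates):
  quiet quiet: 7
  watch watch: 6
  quiet true: 5
  true watch: 5
  watch quiet: 4
  true quiet: 3
  watch true: 3
  quiet watch: 2
  … (1 more repeated)
28 duplicate windows → 37 − 28 = 9 distinct.

9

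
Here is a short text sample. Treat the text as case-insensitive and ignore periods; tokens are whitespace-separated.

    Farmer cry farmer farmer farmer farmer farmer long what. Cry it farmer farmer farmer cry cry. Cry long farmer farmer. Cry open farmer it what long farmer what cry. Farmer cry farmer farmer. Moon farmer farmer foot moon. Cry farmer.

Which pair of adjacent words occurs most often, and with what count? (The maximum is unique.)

Bigram frequencies (highest first):
  farmer farmer: 9
  farmer cry: 4
  cry farmer: 4
  what cry: 2
  cry cry: 2
  long farmer: 2
  … (16 more, each ≤ 1)

"farmer farmer", 9 times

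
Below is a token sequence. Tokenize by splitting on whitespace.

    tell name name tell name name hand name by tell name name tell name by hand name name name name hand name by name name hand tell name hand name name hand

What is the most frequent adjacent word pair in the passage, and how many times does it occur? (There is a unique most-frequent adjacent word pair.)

"name name", 8 times

Bigram frequencies (highest first):
  name name: 8
  tell name: 5
  name hand: 5
  hand name: 4
  name by: 3
  name tell: 2
  … (4 more, each ≤ 1)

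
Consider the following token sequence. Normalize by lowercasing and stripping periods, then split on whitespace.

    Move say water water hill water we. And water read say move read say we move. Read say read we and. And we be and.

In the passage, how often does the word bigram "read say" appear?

Scanning the 24 overlapping bigram windows for "read say":
  position 10–11: read say
  position 13–14: read say
  position 17–18: read say

3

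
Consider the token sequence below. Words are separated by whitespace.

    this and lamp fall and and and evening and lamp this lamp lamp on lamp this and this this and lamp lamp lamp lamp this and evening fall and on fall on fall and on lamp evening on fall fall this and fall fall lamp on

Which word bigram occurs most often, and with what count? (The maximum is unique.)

"this and", 5 times

Bigram frequencies (highest first):
  this and: 5
  lamp lamp: 4
  and lamp: 3
  fall and: 3
  lamp this: 3
  on fall: 3
  … (18 more, each ≤ 2)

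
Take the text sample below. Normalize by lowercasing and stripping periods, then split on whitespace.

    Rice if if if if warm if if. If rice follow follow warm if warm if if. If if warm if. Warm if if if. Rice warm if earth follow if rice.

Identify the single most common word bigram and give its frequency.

Bigram frequencies (highest first):
  if if: 10
  warm if: 6
  if warm: 4
  if rice: 3
  rice if: 1
  rice follow: 1
  … (6 more, each ≤ 1)

"if if", 10 times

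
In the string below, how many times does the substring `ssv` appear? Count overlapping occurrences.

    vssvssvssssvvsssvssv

5

Sliding a length-3 window over the 20 characters (18 positions):
  position 2–4: ssv
  position 5–7: ssv
  position 10–12: ssv
  position 15–17: ssv
  position 18–20: ssv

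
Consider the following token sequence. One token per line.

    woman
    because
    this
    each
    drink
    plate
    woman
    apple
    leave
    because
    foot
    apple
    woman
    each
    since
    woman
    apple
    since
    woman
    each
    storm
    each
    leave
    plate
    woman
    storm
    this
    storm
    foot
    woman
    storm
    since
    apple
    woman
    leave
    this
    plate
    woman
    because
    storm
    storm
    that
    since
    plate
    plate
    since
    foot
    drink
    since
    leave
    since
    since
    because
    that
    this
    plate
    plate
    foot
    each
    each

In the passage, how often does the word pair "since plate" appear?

Scanning the 59 overlapping bigram windows for "since plate":
  position 43–44: since plate

1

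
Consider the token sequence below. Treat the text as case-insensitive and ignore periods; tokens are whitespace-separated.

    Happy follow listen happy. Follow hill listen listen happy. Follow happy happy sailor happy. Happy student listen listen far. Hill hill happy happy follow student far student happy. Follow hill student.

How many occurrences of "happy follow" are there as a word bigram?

Scanning the 30 overlapping bigram windows for "happy follow":
  position 1–2: happy follow
  position 4–5: happy follow
  position 9–10: happy follow
  position 23–24: happy follow
  position 28–29: happy follow

5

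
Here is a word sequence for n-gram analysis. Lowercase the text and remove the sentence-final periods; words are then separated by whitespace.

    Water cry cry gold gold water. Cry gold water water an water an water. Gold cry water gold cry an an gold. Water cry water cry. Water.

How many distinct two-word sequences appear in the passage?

27 tokens → 26 bigram windows in total.
Repeated bigrams (each contributes count−1 duplicates):
  water cry: 4
  cry water: 3
  gold water: 3
  an water: 2
  cry gold: 2
  gold cry: 2
  water an: 2
  water gold: 2
12 duplicate windows → 26 − 12 = 14 distinct.

14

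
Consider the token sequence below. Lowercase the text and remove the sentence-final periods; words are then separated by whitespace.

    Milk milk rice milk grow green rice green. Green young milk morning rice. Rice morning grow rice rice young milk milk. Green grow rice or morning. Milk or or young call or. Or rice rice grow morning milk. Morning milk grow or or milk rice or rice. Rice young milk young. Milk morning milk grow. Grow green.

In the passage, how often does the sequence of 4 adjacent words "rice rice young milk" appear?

2

Scanning the 54 overlapping 4-gram windows for "rice rice young milk":
  position 17–20: rice rice young milk
  position 47–50: rice rice young milk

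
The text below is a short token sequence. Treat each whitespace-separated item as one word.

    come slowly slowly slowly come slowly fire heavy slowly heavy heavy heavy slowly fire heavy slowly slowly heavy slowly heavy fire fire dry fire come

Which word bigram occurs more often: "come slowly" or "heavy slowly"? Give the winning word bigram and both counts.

"heavy slowly" (4 vs 2)

"come slowly": 2 occurrences
"heavy slowly": 4 occurrences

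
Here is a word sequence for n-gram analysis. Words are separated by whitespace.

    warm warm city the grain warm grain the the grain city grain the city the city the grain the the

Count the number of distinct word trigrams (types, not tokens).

20 tokens → 18 trigram windows in total.
Repeated trigrams (each contributes count−1 duplicates):
  city the grain: 2
  grain the the: 2
  the city the: 2
3 duplicate windows → 18 − 3 = 15 distinct.

15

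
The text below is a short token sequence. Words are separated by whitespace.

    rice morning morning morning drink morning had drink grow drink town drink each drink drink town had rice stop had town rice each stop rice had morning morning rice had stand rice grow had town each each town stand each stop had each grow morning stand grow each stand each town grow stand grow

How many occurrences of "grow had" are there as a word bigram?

Scanning the 53 overlapping bigram windows for "grow had":
  position 33–34: grow had

1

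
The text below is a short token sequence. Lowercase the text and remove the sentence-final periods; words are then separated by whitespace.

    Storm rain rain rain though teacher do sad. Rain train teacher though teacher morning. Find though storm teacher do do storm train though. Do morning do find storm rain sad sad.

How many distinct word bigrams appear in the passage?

31 tokens → 30 bigram windows in total.
Repeated bigrams (each contributes count−1 duplicates):
  rain rain: 2
  storm rain: 2
  teacher do: 2
  though teacher: 2
4 duplicate windows → 30 − 4 = 26 distinct.

26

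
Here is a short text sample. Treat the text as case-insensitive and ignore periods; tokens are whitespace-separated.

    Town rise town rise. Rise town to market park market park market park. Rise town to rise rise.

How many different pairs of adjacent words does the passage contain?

9

18 tokens → 17 bigram windows in total.
Repeated bigrams (each contributes count−1 duplicates):
  market park: 3
  rise town: 3
  park market: 2
  rise rise: 2
  town rise: 2
  town to: 2
8 duplicate windows → 17 − 8 = 9 distinct.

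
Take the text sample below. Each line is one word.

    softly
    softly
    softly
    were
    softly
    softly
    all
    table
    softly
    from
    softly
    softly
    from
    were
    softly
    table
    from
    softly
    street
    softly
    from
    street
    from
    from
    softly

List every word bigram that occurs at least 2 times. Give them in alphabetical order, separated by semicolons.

Bigram counts meeting the condition (at least 2 times):
  from softly: 3
  softly from: 3
  softly softly: 4
  were softly: 2

from softly; softly from; softly softly; were softly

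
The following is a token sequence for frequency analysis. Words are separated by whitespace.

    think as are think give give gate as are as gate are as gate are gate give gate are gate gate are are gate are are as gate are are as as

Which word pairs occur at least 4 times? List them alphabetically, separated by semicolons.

are as; gate are

Bigram counts meeting the condition (at least 4 times):
  are as: 4
  gate are: 6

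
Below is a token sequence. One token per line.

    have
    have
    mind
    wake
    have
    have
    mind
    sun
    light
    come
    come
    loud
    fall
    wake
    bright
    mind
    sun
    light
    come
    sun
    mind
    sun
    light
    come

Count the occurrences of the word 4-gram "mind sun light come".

3

Scanning the 21 overlapping 4-gram windows for "mind sun light come":
  position 7–10: mind sun light come
  position 16–19: mind sun light come
  position 21–24: mind sun light come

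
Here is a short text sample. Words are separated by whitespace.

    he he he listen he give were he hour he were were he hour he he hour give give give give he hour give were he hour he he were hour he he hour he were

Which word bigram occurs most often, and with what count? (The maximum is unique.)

Bigram frequencies (highest first):
  he hour: 6
  he he: 5
  hour he: 5
  were he: 3
  he were: 3
  give give: 3
  … (8 more, each ≤ 2)

"he hour", 6 times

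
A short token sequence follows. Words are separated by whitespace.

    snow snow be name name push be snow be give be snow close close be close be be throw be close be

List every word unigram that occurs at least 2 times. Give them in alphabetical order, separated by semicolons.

be; close; name; snow

Unigram counts meeting the condition (at least 2 times):
  be: 9
  close: 4
  name: 2
  snow: 4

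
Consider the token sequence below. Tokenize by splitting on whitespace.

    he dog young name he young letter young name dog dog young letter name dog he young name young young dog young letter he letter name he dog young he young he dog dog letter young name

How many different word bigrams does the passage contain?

37 tokens → 36 bigram windows in total.
Repeated bigrams (each contributes count−1 duplicates):
  dog young: 4
  young name: 4
  he dog: 3
  he young: 3
  young letter: 3
  dog dog: 2
  letter name: 2
  letter young: 2
  … (3 more repeated)
18 duplicate windows → 36 − 18 = 18 distinct.

18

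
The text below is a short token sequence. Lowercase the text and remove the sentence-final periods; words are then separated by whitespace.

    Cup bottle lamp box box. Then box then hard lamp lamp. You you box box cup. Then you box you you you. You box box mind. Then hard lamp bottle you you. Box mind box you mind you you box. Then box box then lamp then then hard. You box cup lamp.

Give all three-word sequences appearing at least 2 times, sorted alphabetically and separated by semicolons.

box box then; box then box; then hard lamp; you box box; you you box; you you you

Trigram counts meeting the condition (at least 2 times):
  box box then: 2
  box then box: 2
  then hard lamp: 2
  you box box: 2
  you you box: 4
  you you you: 2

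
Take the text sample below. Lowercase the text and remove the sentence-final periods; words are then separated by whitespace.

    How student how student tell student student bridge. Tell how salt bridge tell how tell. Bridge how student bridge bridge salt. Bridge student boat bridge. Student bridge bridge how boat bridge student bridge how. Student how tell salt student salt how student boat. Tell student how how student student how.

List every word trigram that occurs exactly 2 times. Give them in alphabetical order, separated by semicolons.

boat bridge student; bridge how student; bridge student bridge; bridge tell how; how student how; student bridge bridge

Trigram counts meeting the condition (exactly 2 times):
  boat bridge student: 2
  bridge how student: 2
  bridge student bridge: 2
  bridge tell how: 2
  how student how: 2
  student bridge bridge: 2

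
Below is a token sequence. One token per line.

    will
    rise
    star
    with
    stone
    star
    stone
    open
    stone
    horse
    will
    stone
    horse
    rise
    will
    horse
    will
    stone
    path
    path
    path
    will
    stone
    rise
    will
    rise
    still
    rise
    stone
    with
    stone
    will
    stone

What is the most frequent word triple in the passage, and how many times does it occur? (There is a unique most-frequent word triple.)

"horse will stone", 2 times

Trigram frequencies (highest first):
  horse will stone: 2
  will rise star: 1
  rise star with: 1
  star with stone: 1
  with stone star: 1
  stone star stone: 1
  … (24 more, each ≤ 1)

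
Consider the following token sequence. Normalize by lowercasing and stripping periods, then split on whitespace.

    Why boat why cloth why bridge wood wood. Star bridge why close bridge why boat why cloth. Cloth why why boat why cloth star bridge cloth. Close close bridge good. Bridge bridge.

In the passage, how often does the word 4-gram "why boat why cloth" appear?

3

Scanning the 29 overlapping 4-gram windows for "why boat why cloth":
  position 1–4: why boat why cloth
  position 14–17: why boat why cloth
  position 20–23: why boat why cloth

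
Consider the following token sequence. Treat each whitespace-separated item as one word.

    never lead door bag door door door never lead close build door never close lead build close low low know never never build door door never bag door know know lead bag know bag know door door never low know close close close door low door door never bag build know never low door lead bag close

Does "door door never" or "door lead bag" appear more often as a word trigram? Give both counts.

"door door never": 4 occurrences
"door lead bag": 1 occurrence

"door door never" (4 vs 1)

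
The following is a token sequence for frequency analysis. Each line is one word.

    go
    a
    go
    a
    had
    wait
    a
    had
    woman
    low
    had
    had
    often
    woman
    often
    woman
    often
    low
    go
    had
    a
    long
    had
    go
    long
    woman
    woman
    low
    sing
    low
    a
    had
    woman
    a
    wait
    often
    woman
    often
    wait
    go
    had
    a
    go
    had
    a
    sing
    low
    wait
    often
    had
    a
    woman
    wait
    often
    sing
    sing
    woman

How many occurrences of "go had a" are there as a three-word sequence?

Scanning the 55 overlapping trigram windows for "go had a":
  position 19–21: go had a
  position 40–42: go had a
  position 43–45: go had a

3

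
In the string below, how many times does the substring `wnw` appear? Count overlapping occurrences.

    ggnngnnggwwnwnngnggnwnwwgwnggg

2

Sliding a length-3 window over the 30 characters (28 positions):
  position 11–13: wnw
  position 21–23: wnw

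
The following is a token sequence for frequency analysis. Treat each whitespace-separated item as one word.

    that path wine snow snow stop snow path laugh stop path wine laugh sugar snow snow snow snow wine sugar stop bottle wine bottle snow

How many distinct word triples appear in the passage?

22

25 tokens → 23 trigram windows in total.
Repeated trigrams (each contributes count−1 duplicates):
  snow snow snow: 2
1 duplicate windows → 23 − 1 = 22 distinct.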